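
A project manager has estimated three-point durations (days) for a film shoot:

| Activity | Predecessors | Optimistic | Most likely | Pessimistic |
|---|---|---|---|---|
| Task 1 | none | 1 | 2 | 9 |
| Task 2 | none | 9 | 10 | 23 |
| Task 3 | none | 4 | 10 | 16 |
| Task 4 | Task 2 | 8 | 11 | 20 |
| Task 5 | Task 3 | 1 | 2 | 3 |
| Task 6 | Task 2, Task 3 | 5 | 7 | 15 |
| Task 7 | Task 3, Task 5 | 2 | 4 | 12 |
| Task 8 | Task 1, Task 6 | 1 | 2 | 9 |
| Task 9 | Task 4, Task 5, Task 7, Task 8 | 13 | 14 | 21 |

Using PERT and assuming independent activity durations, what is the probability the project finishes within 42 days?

0.815

te_Task 1 = (1 + 4·2 + 9)/6 = 18/6 = 3; σ²_Task 1 = ((9−1)/6)² = 1.778
te_Task 2 = (9 + 4·10 + 23)/6 = 72/6 = 12; σ²_Task 2 = ((23−9)/6)² = 5.444
te_Task 3 = (4 + 4·10 + 16)/6 = 60/6 = 10; σ²_Task 3 = ((16−4)/6)² = 4.000
te_Task 4 = (8 + 4·11 + 20)/6 = 72/6 = 12; σ²_Task 4 = ((20−8)/6)² = 4.000
te_Task 5 = (1 + 4·2 + 3)/6 = 12/6 = 2; σ²_Task 5 = ((3−1)/6)² = 0.111
te_Task 6 = (5 + 4·7 + 15)/6 = 48/6 = 8; σ²_Task 6 = ((15−5)/6)² = 2.778
te_Task 7 = (2 + 4·4 + 12)/6 = 30/6 = 5; σ²_Task 7 = ((12−2)/6)² = 2.778
te_Task 8 = (1 + 4·2 + 9)/6 = 18/6 = 3; σ²_Task 8 = ((9−1)/6)² = 1.778
te_Task 9 = (13 + 4·14 + 21)/6 = 90/6 = 15; σ²_Task 9 = ((21−13)/6)² = 1.778

Forward pass:
ES_Task 1 = 0; EF_Task 1 = 3
ES_Task 2 = 0; EF_Task 2 = 12
ES_Task 3 = 0; EF_Task 3 = 10
ES_Task 4 = 12; EF_Task 4 = 12+12 = 24
ES_Task 5 = 10; EF_Task 5 = 10+2 = 12
ES_Task 6 = max(EF_Task 2=12, EF_Task 3=10) = 12; EF_Task 6 = 12+8 = 20
ES_Task 7 = max(EF_Task 3=10, EF_Task 5=12) = 12; EF_Task 7 = 12+5 = 17
ES_Task 8 = max(EF_Task 1=3, EF_Task 6=20) = 20; EF_Task 8 = 20+3 = 23
ES_Task 9 = max(EF_Task 4=24, EF_Task 5=12, EF_Task 7=17, EF_Task 8=23) = 24; EF_Task 9 = 24+15 = 39
Expected project duration μ = 39 days. Critical path: Task 2 → Task 4 → Task 9.

Variance along critical path = 5.444 + 4.000 + 1.778 = 11.222; σ = √11.222 = 3.350 days.
Z = (42 − 39) / 3.350 = 0.896
P(T ≤ 42) = Φ(0.896) ≈ 0.815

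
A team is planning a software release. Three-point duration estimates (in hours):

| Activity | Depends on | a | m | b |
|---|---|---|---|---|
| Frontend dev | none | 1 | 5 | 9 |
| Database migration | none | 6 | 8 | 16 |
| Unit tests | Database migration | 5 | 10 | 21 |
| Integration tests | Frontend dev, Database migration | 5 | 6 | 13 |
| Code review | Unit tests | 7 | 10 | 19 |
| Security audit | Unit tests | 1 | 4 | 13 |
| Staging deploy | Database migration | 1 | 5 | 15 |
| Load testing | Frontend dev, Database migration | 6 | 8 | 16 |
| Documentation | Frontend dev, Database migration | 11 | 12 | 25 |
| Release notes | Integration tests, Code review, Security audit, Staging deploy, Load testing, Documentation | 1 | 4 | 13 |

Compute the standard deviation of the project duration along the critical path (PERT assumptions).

te_Frontend dev = (1 + 4·5 + 9)/6 = 30/6 = 5; σ²_Frontend dev = ((9−1)/6)² = 1.778
te_Database migration = (6 + 4·8 + 16)/6 = 54/6 = 9; σ²_Database migration = ((16−6)/6)² = 2.778
te_Unit tests = (5 + 4·10 + 21)/6 = 66/6 = 11; σ²_Unit tests = ((21−5)/6)² = 7.111
te_Integration tests = (5 + 4·6 + 13)/6 = 42/6 = 7; σ²_Integration tests = ((13−5)/6)² = 1.778
te_Code review = (7 + 4·10 + 19)/6 = 66/6 = 11; σ²_Code review = ((19−7)/6)² = 4.000
te_Security audit = (1 + 4·4 + 13)/6 = 30/6 = 5; σ²_Security audit = ((13−1)/6)² = 4.000
te_Staging deploy = (1 + 4·5 + 15)/6 = 36/6 = 6; σ²_Staging deploy = ((15−1)/6)² = 5.444
te_Load testing = (6 + 4·8 + 16)/6 = 54/6 = 9; σ²_Load testing = ((16−6)/6)² = 2.778
te_Documentation = (11 + 4·12 + 25)/6 = 84/6 = 14; σ²_Documentation = ((25−11)/6)² = 5.444
te_Release notes = (1 + 4·4 + 13)/6 = 30/6 = 5; σ²_Release notes = ((13−1)/6)² = 4.000

Forward pass:
ES_Frontend dev = 0; EF_Frontend dev = 5
ES_Database migration = 0; EF_Database migration = 9
ES_Unit tests = 9; EF_Unit tests = 9+11 = 20
ES_Integration tests = max(EF_Frontend dev=5, EF_Database migration=9) = 9; EF_Integration tests = 9+7 = 16
ES_Code review = 20; EF_Code review = 20+11 = 31
ES_Security audit = 20; EF_Security audit = 20+5 = 25
ES_Staging deploy = 9; EF_Staging deploy = 9+6 = 15
ES_Load testing = max(EF_Frontend dev=5, EF_Database migration=9) = 9; EF_Load testing = 9+9 = 18
ES_Documentation = max(EF_Frontend dev=5, EF_Database migration=9) = 9; EF_Documentation = 9+14 = 23
ES_Release notes = max(EF_Integration tests=16, EF_Code review=31, EF_Security audit=25, EF_Staging deploy=15, EF_Load testing=18, EF_Documentation=23) = 31; EF_Release notes = 31+5 = 36
Expected project duration μ = 36 hours. Critical path: Database migration → Unit tests → Code review → Release notes.

Variance along critical path = 2.778 + 7.111 + 4.000 + 4.000 = 17.889
σ = √17.889 = 4.230 hours

4.23 hours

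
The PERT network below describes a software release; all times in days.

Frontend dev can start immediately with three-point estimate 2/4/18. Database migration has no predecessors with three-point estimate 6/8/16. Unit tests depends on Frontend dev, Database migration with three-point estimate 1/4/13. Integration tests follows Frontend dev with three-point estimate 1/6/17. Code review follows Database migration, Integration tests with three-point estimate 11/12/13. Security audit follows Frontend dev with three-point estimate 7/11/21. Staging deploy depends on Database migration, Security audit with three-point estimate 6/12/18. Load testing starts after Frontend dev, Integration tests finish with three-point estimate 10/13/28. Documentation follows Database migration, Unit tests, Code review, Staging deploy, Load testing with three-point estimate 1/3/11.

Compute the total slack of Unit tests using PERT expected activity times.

16 days

te_Frontend dev = (2 + 4·4 + 18)/6 = 36/6 = 6
te_Database migration = (6 + 4·8 + 16)/6 = 54/6 = 9
te_Unit tests = (1 + 4·4 + 13)/6 = 30/6 = 5
te_Integration tests = (1 + 4·6 + 17)/6 = 42/6 = 7
te_Code review = (11 + 4·12 + 13)/6 = 72/6 = 12
te_Security audit = (7 + 4·11 + 21)/6 = 72/6 = 12
te_Staging deploy = (6 + 4·12 + 18)/6 = 72/6 = 12
te_Load testing = (10 + 4·13 + 28)/6 = 90/6 = 15
te_Documentation = (1 + 4·3 + 11)/6 = 24/6 = 4

Forward pass:
ES_Frontend dev = 0; EF_Frontend dev = 6
ES_Database migration = 0; EF_Database migration = 9
ES_Unit tests = max(EF_Frontend dev=6, EF_Database migration=9) = 9; EF_Unit tests = 9+5 = 14
ES_Integration tests = 6; EF_Integration tests = 6+7 = 13
ES_Code review = max(EF_Database migration=9, EF_Integration tests=13) = 13; EF_Code review = 13+12 = 25
ES_Security audit = 6; EF_Security audit = 6+12 = 18
ES_Staging deploy = max(EF_Database migration=9, EF_Security audit=18) = 18; EF_Staging deploy = 18+12 = 30
ES_Load testing = max(EF_Frontend dev=6, EF_Integration tests=13) = 13; EF_Load testing = 13+15 = 28
ES_Documentation = max(EF_Database migration=9, EF_Unit tests=14, EF_Code review=25, EF_Staging deploy=30, EF_Load testing=28) = 30; EF_Documentation = 30+4 = 34
Expected project duration μ = 34 days. Critical path: Frontend dev → Security audit → Staging deploy → Documentation.

Backward pass:
LF_Documentation = 34; LS_Documentation = 34−4 = 30
LF_Load testing = LS_Documentation = 30; LS_Load testing = 30−15 = 15
LF_Staging deploy = LS_Documentation = 30; LS_Staging deploy = 30−12 = 18
LF_Security audit = LS_Staging deploy = 18; LS_Security audit = 18−12 = 6
LF_Code review = LS_Documentation = 30; LS_Code review = 30−12 = 18
LF_Integration tests = min(LS_Code review=18, LS_Load testing=15) = 15; LS_Integration tests = 15−7 = 8
LF_Unit tests = LS_Documentation = 30; LS_Unit tests = 30−5 = 25
LF_Database migration = min(LS_Unit tests=25, LS_Code review=18, LS_Staging deploy=18, LS_Documentation=30) = 18; LS_Database migration = 18−9 = 9
LF_Frontend dev = min(LS_Unit tests=25, LS_Integration tests=8, LS_Security audit=6, LS_Load testing=15) = 6; LS_Frontend dev = 6−6 = 0
Slack_Unit tests = LS_Unit tests − ES_Unit tests = 25 − 9 = 16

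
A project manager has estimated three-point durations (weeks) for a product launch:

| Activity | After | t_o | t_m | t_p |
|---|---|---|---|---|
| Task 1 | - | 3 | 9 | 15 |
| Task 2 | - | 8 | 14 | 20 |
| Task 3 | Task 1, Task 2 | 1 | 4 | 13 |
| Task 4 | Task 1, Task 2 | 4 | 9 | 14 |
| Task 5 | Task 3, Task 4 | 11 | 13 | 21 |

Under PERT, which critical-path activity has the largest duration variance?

Task 2

te_Task 1 = (3 + 4·9 + 15)/6 = 54/6 = 9; σ²_Task 1 = ((15−3)/6)² = 4.000
te_Task 2 = (8 + 4·14 + 20)/6 = 84/6 = 14; σ²_Task 2 = ((20−8)/6)² = 4.000
te_Task 3 = (1 + 4·4 + 13)/6 = 30/6 = 5; σ²_Task 3 = ((13−1)/6)² = 4.000
te_Task 4 = (4 + 4·9 + 14)/6 = 54/6 = 9; σ²_Task 4 = ((14−4)/6)² = 2.778
te_Task 5 = (11 + 4·13 + 21)/6 = 84/6 = 14; σ²_Task 5 = ((21−11)/6)² = 2.778

Forward pass:
ES_Task 1 = 0; EF_Task 1 = 9
ES_Task 2 = 0; EF_Task 2 = 14
ES_Task 3 = max(EF_Task 1=9, EF_Task 2=14) = 14; EF_Task 3 = 14+5 = 19
ES_Task 4 = max(EF_Task 1=9, EF_Task 2=14) = 14; EF_Task 4 = 14+9 = 23
ES_Task 5 = max(EF_Task 3=19, EF_Task 4=23) = 23; EF_Task 5 = 23+14 = 37
Expected project duration μ = 37 weeks. Critical path: Task 2 → Task 4 → Task 5.

Variances on critical path: σ²_Task 2=4.000, σ²_Task 4=2.778, σ²_Task 5=2.778.
Largest is σ²_Task 2 = 4.000.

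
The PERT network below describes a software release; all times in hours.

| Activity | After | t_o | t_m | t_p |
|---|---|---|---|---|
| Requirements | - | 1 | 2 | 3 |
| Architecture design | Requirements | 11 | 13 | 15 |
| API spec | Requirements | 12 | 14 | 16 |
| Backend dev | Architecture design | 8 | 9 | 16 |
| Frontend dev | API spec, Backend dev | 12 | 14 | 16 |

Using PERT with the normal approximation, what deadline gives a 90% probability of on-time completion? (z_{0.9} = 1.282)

te_Requirements = (1 + 4·2 + 3)/6 = 12/6 = 2; σ²_Requirements = ((3−1)/6)² = 0.111
te_Architecture design = (11 + 4·13 + 15)/6 = 78/6 = 13; σ²_Architecture design = ((15−11)/6)² = 0.444
te_API spec = (12 + 4·14 + 16)/6 = 84/6 = 14; σ²_API spec = ((16−12)/6)² = 0.444
te_Backend dev = (8 + 4·9 + 16)/6 = 60/6 = 10; σ²_Backend dev = ((16−8)/6)² = 1.778
te_Frontend dev = (12 + 4·14 + 16)/6 = 84/6 = 14; σ²_Frontend dev = ((16−12)/6)² = 0.444

Forward pass:
ES_Requirements = 0; EF_Requirements = 2
ES_Architecture design = 2; EF_Architecture design = 2+13 = 15
ES_API spec = 2; EF_API spec = 2+14 = 16
ES_Backend dev = 15; EF_Backend dev = 15+10 = 25
ES_Frontend dev = max(EF_API spec=16, EF_Backend dev=25) = 25; EF_Frontend dev = 25+14 = 39
Expected project duration μ = 39 hours. Critical path: Requirements → Architecture design → Backend dev → Frontend dev.

Variance along critical path = 0.111 + 0.444 + 1.778 + 0.444 = 2.778; σ = 1.667 hours.
D = μ + z·σ = 39 + 1.282·1.667 = 41.1 hours

41.1 hours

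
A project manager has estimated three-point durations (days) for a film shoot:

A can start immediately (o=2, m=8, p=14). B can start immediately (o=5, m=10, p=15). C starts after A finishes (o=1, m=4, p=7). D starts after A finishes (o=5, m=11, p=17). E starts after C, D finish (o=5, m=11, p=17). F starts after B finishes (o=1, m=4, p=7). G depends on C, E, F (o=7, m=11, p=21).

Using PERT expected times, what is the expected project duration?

te_A = (2 + 4·8 + 14)/6 = 48/6 = 8
te_B = (5 + 4·10 + 15)/6 = 60/6 = 10
te_C = (1 + 4·4 + 7)/6 = 24/6 = 4
te_D = (5 + 4·11 + 17)/6 = 66/6 = 11
te_E = (5 + 4·11 + 17)/6 = 66/6 = 11
te_F = (1 + 4·4 + 7)/6 = 24/6 = 4
te_G = (7 + 4·11 + 21)/6 = 72/6 = 12

Forward pass:
ES_A = 0; EF_A = 8
ES_B = 0; EF_B = 10
ES_C = 8; EF_C = 8+4 = 12
ES_D = 8; EF_D = 8+11 = 19
ES_E = max(EF_C=12, EF_D=19) = 19; EF_E = 19+11 = 30
ES_F = 10; EF_F = 10+4 = 14
ES_G = max(EF_C=12, EF_E=30, EF_F=14) = 30; EF_G = 30+12 = 42
Expected project duration μ = 42 days. Critical path: A → D → E → G.

42 days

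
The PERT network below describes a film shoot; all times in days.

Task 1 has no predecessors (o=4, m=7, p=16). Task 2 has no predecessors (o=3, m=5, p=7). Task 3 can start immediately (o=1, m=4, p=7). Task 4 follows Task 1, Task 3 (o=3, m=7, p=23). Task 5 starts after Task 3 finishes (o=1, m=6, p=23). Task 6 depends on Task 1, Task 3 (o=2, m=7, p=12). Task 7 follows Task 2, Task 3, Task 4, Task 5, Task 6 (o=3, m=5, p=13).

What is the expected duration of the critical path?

23 days

te_Task 1 = (4 + 4·7 + 16)/6 = 48/6 = 8
te_Task 2 = (3 + 4·5 + 7)/6 = 30/6 = 5
te_Task 3 = (1 + 4·4 + 7)/6 = 24/6 = 4
te_Task 4 = (3 + 4·7 + 23)/6 = 54/6 = 9
te_Task 5 = (1 + 4·6 + 23)/6 = 48/6 = 8
te_Task 6 = (2 + 4·7 + 12)/6 = 42/6 = 7
te_Task 7 = (3 + 4·5 + 13)/6 = 36/6 = 6

Forward pass:
ES_Task 1 = 0; EF_Task 1 = 8
ES_Task 2 = 0; EF_Task 2 = 5
ES_Task 3 = 0; EF_Task 3 = 4
ES_Task 4 = max(EF_Task 1=8, EF_Task 3=4) = 8; EF_Task 4 = 8+9 = 17
ES_Task 5 = 4; EF_Task 5 = 4+8 = 12
ES_Task 6 = max(EF_Task 1=8, EF_Task 3=4) = 8; EF_Task 6 = 8+7 = 15
ES_Task 7 = max(EF_Task 2=5, EF_Task 3=4, EF_Task 4=17, EF_Task 5=12, EF_Task 6=15) = 17; EF_Task 7 = 17+6 = 23
Expected project duration μ = 23 days. Critical path: Task 1 → Task 4 → Task 7.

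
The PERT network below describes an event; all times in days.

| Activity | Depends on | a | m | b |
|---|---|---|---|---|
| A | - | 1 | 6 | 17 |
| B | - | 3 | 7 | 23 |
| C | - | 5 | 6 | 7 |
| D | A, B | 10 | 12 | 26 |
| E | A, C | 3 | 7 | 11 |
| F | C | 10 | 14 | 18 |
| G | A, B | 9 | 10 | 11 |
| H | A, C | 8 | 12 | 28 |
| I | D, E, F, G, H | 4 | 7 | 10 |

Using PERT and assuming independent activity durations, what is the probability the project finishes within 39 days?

te_A = (1 + 4·6 + 17)/6 = 42/6 = 7; σ²_A = ((17−1)/6)² = 7.111
te_B = (3 + 4·7 + 23)/6 = 54/6 = 9; σ²_B = ((23−3)/6)² = 11.111
te_C = (5 + 4·6 + 7)/6 = 36/6 = 6; σ²_C = ((7−5)/6)² = 0.111
te_D = (10 + 4·12 + 26)/6 = 84/6 = 14; σ²_D = ((26−10)/6)² = 7.111
te_E = (3 + 4·7 + 11)/6 = 42/6 = 7; σ²_E = ((11−3)/6)² = 1.778
te_F = (10 + 4·14 + 18)/6 = 84/6 = 14; σ²_F = ((18−10)/6)² = 1.778
te_G = (9 + 4·10 + 11)/6 = 60/6 = 10; σ²_G = ((11−9)/6)² = 0.111
te_H = (8 + 4·12 + 28)/6 = 84/6 = 14; σ²_H = ((28−8)/6)² = 11.111
te_I = (4 + 4·7 + 10)/6 = 42/6 = 7; σ²_I = ((10−4)/6)² = 1.000

Forward pass:
ES_A = 0; EF_A = 7
ES_B = 0; EF_B = 9
ES_C = 0; EF_C = 6
ES_D = max(EF_A=7, EF_B=9) = 9; EF_D = 9+14 = 23
ES_E = max(EF_A=7, EF_C=6) = 7; EF_E = 7+7 = 14
ES_F = 6; EF_F = 6+14 = 20
ES_G = max(EF_A=7, EF_B=9) = 9; EF_G = 9+10 = 19
ES_H = max(EF_A=7, EF_C=6) = 7; EF_H = 7+14 = 21
ES_I = max(EF_D=23, EF_E=14, EF_F=20, EF_G=19, EF_H=21) = 23; EF_I = 23+7 = 30
Expected project duration μ = 30 days. Critical path: B → D → I.

Variance along critical path = 11.111 + 7.111 + 1.000 = 19.222; σ = √19.222 = 4.384 days.
Z = (39 − 30) / 4.384 = 2.053
P(T ≤ 39) = Φ(2.053) ≈ 0.980

0.980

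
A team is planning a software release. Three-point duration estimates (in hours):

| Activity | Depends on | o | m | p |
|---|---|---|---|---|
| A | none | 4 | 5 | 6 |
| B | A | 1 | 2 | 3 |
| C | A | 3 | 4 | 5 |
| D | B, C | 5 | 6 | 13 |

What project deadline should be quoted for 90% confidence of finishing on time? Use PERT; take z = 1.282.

17.8 hours

te_A = (4 + 4·5 + 6)/6 = 30/6 = 5; σ²_A = ((6−4)/6)² = 0.111
te_B = (1 + 4·2 + 3)/6 = 12/6 = 2; σ²_B = ((3−1)/6)² = 0.111
te_C = (3 + 4·4 + 5)/6 = 24/6 = 4; σ²_C = ((5−3)/6)² = 0.111
te_D = (5 + 4·6 + 13)/6 = 42/6 = 7; σ²_D = ((13−5)/6)² = 1.778

Forward pass:
ES_A = 0; EF_A = 5
ES_B = 5; EF_B = 5+2 = 7
ES_C = 5; EF_C = 5+4 = 9
ES_D = max(EF_B=7, EF_C=9) = 9; EF_D = 9+7 = 16
Expected project duration μ = 16 hours. Critical path: A → C → D.

Variance along critical path = 0.111 + 0.111 + 1.778 = 2.000; σ = 1.414 hours.
D = μ + z·σ = 16 + 1.282·1.414 = 17.8 hours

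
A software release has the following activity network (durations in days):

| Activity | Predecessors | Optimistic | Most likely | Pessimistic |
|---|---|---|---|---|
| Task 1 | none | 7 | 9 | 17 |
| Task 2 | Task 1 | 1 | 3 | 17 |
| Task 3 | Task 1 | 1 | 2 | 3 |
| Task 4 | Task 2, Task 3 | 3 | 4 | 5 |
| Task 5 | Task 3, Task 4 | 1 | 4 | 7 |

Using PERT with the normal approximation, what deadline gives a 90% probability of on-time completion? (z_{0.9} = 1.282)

te_Task 1 = (7 + 4·9 + 17)/6 = 60/6 = 10; σ²_Task 1 = ((17−7)/6)² = 2.778
te_Task 2 = (1 + 4·3 + 17)/6 = 30/6 = 5; σ²_Task 2 = ((17−1)/6)² = 7.111
te_Task 3 = (1 + 4·2 + 3)/6 = 12/6 = 2; σ²_Task 3 = ((3−1)/6)² = 0.111
te_Task 4 = (3 + 4·4 + 5)/6 = 24/6 = 4; σ²_Task 4 = ((5−3)/6)² = 0.111
te_Task 5 = (1 + 4·4 + 7)/6 = 24/6 = 4; σ²_Task 5 = ((7−1)/6)² = 1.000

Forward pass:
ES_Task 1 = 0; EF_Task 1 = 10
ES_Task 2 = 10; EF_Task 2 = 10+5 = 15
ES_Task 3 = 10; EF_Task 3 = 10+2 = 12
ES_Task 4 = max(EF_Task 2=15, EF_Task 3=12) = 15; EF_Task 4 = 15+4 = 19
ES_Task 5 = max(EF_Task 3=12, EF_Task 4=19) = 19; EF_Task 5 = 19+4 = 23
Expected project duration μ = 23 days. Critical path: Task 1 → Task 2 → Task 4 → Task 5.

Variance along critical path = 2.778 + 7.111 + 0.111 + 1.000 = 11.000; σ = 3.317 days.
D = μ + z·σ = 23 + 1.282·3.317 = 27.3 days

27.3 days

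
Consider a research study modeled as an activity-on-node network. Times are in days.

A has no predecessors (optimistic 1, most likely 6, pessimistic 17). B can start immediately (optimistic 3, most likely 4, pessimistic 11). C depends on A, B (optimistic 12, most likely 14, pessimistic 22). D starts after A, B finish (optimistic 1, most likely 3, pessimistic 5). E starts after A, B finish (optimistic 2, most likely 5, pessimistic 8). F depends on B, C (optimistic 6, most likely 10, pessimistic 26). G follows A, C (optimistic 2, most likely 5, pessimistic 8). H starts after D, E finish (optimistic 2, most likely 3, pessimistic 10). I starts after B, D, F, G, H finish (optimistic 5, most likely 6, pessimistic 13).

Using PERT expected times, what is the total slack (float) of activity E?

te_A = (1 + 4·6 + 17)/6 = 42/6 = 7
te_B = (3 + 4·4 + 11)/6 = 30/6 = 5
te_C = (12 + 4·14 + 22)/6 = 90/6 = 15
te_D = (1 + 4·3 + 5)/6 = 18/6 = 3
te_E = (2 + 4·5 + 8)/6 = 30/6 = 5
te_F = (6 + 4·10 + 26)/6 = 72/6 = 12
te_G = (2 + 4·5 + 8)/6 = 30/6 = 5
te_H = (2 + 4·3 + 10)/6 = 24/6 = 4
te_I = (5 + 4·6 + 13)/6 = 42/6 = 7

Forward pass:
ES_A = 0; EF_A = 7
ES_B = 0; EF_B = 5
ES_C = max(EF_A=7, EF_B=5) = 7; EF_C = 7+15 = 22
ES_D = max(EF_A=7, EF_B=5) = 7; EF_D = 7+3 = 10
ES_E = max(EF_A=7, EF_B=5) = 7; EF_E = 7+5 = 12
ES_F = max(EF_B=5, EF_C=22) = 22; EF_F = 22+12 = 34
ES_G = max(EF_A=7, EF_C=22) = 22; EF_G = 22+5 = 27
ES_H = max(EF_D=10, EF_E=12) = 12; EF_H = 12+4 = 16
ES_I = max(EF_B=5, EF_D=10, EF_F=34, EF_G=27, EF_H=16) = 34; EF_I = 34+7 = 41
Expected project duration μ = 41 days. Critical path: A → C → F → I.

Backward pass:
LF_I = 41; LS_I = 41−7 = 34
LF_H = LS_I = 34; LS_H = 34−4 = 30
LF_G = LS_I = 34; LS_G = 34−5 = 29
LF_F = LS_I = 34; LS_F = 34−12 = 22
LF_E = LS_H = 30; LS_E = 30−5 = 25
LF_D = min(LS_H=30, LS_I=34) = 30; LS_D = 30−3 = 27
LF_C = min(LS_F=22, LS_G=29) = 22; LS_C = 22−15 = 7
LF_B = min(LS_C=7, LS_D=27, LS_E=25, LS_F=22, LS_I=34) = 7; LS_B = 7−5 = 2
LF_A = min(LS_C=7, LS_D=27, LS_E=25, LS_G=29) = 7; LS_A = 7−7 = 0
Slack_E = LS_E − ES_E = 25 − 7 = 18

18 days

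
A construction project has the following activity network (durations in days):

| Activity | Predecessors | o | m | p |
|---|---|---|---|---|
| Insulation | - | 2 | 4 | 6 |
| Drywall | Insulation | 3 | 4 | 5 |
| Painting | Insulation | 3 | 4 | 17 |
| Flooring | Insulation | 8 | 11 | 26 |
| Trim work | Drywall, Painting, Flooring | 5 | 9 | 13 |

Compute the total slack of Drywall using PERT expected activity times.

9 days

te_Insulation = (2 + 4·4 + 6)/6 = 24/6 = 4
te_Drywall = (3 + 4·4 + 5)/6 = 24/6 = 4
te_Painting = (3 + 4·4 + 17)/6 = 36/6 = 6
te_Flooring = (8 + 4·11 + 26)/6 = 78/6 = 13
te_Trim work = (5 + 4·9 + 13)/6 = 54/6 = 9

Forward pass:
ES_Insulation = 0; EF_Insulation = 4
ES_Drywall = 4; EF_Drywall = 4+4 = 8
ES_Painting = 4; EF_Painting = 4+6 = 10
ES_Flooring = 4; EF_Flooring = 4+13 = 17
ES_Trim work = max(EF_Drywall=8, EF_Painting=10, EF_Flooring=17) = 17; EF_Trim work = 17+9 = 26
Expected project duration μ = 26 days. Critical path: Insulation → Flooring → Trim work.

Backward pass:
LF_Trim work = 26; LS_Trim work = 26−9 = 17
LF_Flooring = LS_Trim work = 17; LS_Flooring = 17−13 = 4
LF_Painting = LS_Trim work = 17; LS_Painting = 17−6 = 11
LF_Drywall = LS_Trim work = 17; LS_Drywall = 17−4 = 13
LF_Insulation = min(LS_Drywall=13, LS_Painting=11, LS_Flooring=4) = 4; LS_Insulation = 4−4 = 0
Slack_Drywall = LS_Drywall − ES_Drywall = 13 − 4 = 9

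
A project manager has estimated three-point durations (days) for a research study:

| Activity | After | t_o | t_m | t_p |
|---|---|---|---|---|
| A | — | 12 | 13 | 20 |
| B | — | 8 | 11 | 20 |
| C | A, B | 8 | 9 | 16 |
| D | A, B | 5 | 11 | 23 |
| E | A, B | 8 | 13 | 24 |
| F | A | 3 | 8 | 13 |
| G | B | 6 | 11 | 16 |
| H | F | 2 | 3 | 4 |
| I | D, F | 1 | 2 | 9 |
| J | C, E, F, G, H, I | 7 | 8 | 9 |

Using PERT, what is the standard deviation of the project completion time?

3.56 days

te_A = (12 + 4·13 + 20)/6 = 84/6 = 14; σ²_A = ((20−12)/6)² = 1.778
te_B = (8 + 4·11 + 20)/6 = 72/6 = 12; σ²_B = ((20−8)/6)² = 4.000
te_C = (8 + 4·9 + 16)/6 = 60/6 = 10; σ²_C = ((16−8)/6)² = 1.778
te_D = (5 + 4·11 + 23)/6 = 72/6 = 12; σ²_D = ((23−5)/6)² = 9.000
te_E = (8 + 4·13 + 24)/6 = 84/6 = 14; σ²_E = ((24−8)/6)² = 7.111
te_F = (3 + 4·8 + 13)/6 = 48/6 = 8; σ²_F = ((13−3)/6)² = 2.778
te_G = (6 + 4·11 + 16)/6 = 66/6 = 11; σ²_G = ((16−6)/6)² = 2.778
te_H = (2 + 4·3 + 4)/6 = 18/6 = 3; σ²_H = ((4−2)/6)² = 0.111
te_I = (1 + 4·2 + 9)/6 = 18/6 = 3; σ²_I = ((9−1)/6)² = 1.778
te_J = (7 + 4·8 + 9)/6 = 48/6 = 8; σ²_J = ((9−7)/6)² = 0.111

Forward pass:
ES_A = 0; EF_A = 14
ES_B = 0; EF_B = 12
ES_C = max(EF_A=14, EF_B=12) = 14; EF_C = 14+10 = 24
ES_D = max(EF_A=14, EF_B=12) = 14; EF_D = 14+12 = 26
ES_E = max(EF_A=14, EF_B=12) = 14; EF_E = 14+14 = 28
ES_F = 14; EF_F = 14+8 = 22
ES_G = 12; EF_G = 12+11 = 23
ES_H = 22; EF_H = 22+3 = 25
ES_I = max(EF_D=26, EF_F=22) = 26; EF_I = 26+3 = 29
ES_J = max(EF_C=24, EF_E=28, EF_F=22, EF_G=23, EF_H=25, EF_I=29) = 29; EF_J = 29+8 = 37
Expected project duration μ = 37 days. Critical path: A → D → I → J.

Variance along critical path = 1.778 + 9.000 + 1.778 + 0.111 = 12.667
σ = √12.667 = 3.559 days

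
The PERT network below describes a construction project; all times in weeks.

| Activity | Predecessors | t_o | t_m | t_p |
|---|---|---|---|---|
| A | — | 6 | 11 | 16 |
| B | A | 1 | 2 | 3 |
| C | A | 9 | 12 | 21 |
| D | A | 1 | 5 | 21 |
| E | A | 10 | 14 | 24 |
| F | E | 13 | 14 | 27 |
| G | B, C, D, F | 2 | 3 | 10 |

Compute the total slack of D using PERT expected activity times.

24 weeks

te_A = (6 + 4·11 + 16)/6 = 66/6 = 11
te_B = (1 + 4·2 + 3)/6 = 12/6 = 2
te_C = (9 + 4·12 + 21)/6 = 78/6 = 13
te_D = (1 + 4·5 + 21)/6 = 42/6 = 7
te_E = (10 + 4·14 + 24)/6 = 90/6 = 15
te_F = (13 + 4·14 + 27)/6 = 96/6 = 16
te_G = (2 + 4·3 + 10)/6 = 24/6 = 4

Forward pass:
ES_A = 0; EF_A = 11
ES_B = 11; EF_B = 11+2 = 13
ES_C = 11; EF_C = 11+13 = 24
ES_D = 11; EF_D = 11+7 = 18
ES_E = 11; EF_E = 11+15 = 26
ES_F = 26; EF_F = 26+16 = 42
ES_G = max(EF_B=13, EF_C=24, EF_D=18, EF_F=42) = 42; EF_G = 42+4 = 46
Expected project duration μ = 46 weeks. Critical path: A → E → F → G.

Backward pass:
LF_G = 46; LS_G = 46−4 = 42
LF_F = LS_G = 42; LS_F = 42−16 = 26
LF_E = LS_F = 26; LS_E = 26−15 = 11
LF_D = LS_G = 42; LS_D = 42−7 = 35
LF_C = LS_G = 42; LS_C = 42−13 = 29
LF_B = LS_G = 42; LS_B = 42−2 = 40
LF_A = min(LS_B=40, LS_C=29, LS_D=35, LS_E=11) = 11; LS_A = 11−11 = 0
Slack_D = LS_D − ES_D = 35 − 11 = 24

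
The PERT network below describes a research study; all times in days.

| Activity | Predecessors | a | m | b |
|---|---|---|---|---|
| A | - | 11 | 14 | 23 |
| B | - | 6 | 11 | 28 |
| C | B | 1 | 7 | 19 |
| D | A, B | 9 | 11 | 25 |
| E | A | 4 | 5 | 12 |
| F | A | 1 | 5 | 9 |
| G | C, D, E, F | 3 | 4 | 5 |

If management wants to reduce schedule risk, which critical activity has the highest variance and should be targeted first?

te_A = (11 + 4·14 + 23)/6 = 90/6 = 15; σ²_A = ((23−11)/6)² = 4.000
te_B = (6 + 4·11 + 28)/6 = 78/6 = 13; σ²_B = ((28−6)/6)² = 13.444
te_C = (1 + 4·7 + 19)/6 = 48/6 = 8; σ²_C = ((19−1)/6)² = 9.000
te_D = (9 + 4·11 + 25)/6 = 78/6 = 13; σ²_D = ((25−9)/6)² = 7.111
te_E = (4 + 4·5 + 12)/6 = 36/6 = 6; σ²_E = ((12−4)/6)² = 1.778
te_F = (1 + 4·5 + 9)/6 = 30/6 = 5; σ²_F = ((9−1)/6)² = 1.778
te_G = (3 + 4·4 + 5)/6 = 24/6 = 4; σ²_G = ((5−3)/6)² = 0.111

Forward pass:
ES_A = 0; EF_A = 15
ES_B = 0; EF_B = 13
ES_C = 13; EF_C = 13+8 = 21
ES_D = max(EF_A=15, EF_B=13) = 15; EF_D = 15+13 = 28
ES_E = 15; EF_E = 15+6 = 21
ES_F = 15; EF_F = 15+5 = 20
ES_G = max(EF_C=21, EF_D=28, EF_E=21, EF_F=20) = 28; EF_G = 28+4 = 32
Expected project duration μ = 32 days. Critical path: A → D → G.

Variances on critical path: σ²_A=4.000, σ²_D=7.111, σ²_G=0.111.
Largest is σ²_D = 7.111.

D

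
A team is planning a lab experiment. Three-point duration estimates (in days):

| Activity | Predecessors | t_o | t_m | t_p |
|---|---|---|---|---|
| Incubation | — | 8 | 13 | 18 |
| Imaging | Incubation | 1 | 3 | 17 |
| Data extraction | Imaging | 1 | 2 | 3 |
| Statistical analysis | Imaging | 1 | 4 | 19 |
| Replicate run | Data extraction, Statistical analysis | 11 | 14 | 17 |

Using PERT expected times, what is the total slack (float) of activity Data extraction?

4 days

te_Incubation = (8 + 4·13 + 18)/6 = 78/6 = 13
te_Imaging = (1 + 4·3 + 17)/6 = 30/6 = 5
te_Data extraction = (1 + 4·2 + 3)/6 = 12/6 = 2
te_Statistical analysis = (1 + 4·4 + 19)/6 = 36/6 = 6
te_Replicate run = (11 + 4·14 + 17)/6 = 84/6 = 14

Forward pass:
ES_Incubation = 0; EF_Incubation = 13
ES_Imaging = 13; EF_Imaging = 13+5 = 18
ES_Data extraction = 18; EF_Data extraction = 18+2 = 20
ES_Statistical analysis = 18; EF_Statistical analysis = 18+6 = 24
ES_Replicate run = max(EF_Data extraction=20, EF_Statistical analysis=24) = 24; EF_Replicate run = 24+14 = 38
Expected project duration μ = 38 days. Critical path: Incubation → Imaging → Statistical analysis → Replicate run.

Backward pass:
LF_Replicate run = 38; LS_Replicate run = 38−14 = 24
LF_Statistical analysis = LS_Replicate run = 24; LS_Statistical analysis = 24−6 = 18
LF_Data extraction = LS_Replicate run = 24; LS_Data extraction = 24−2 = 22
LF_Imaging = min(LS_Data extraction=22, LS_Statistical analysis=18) = 18; LS_Imaging = 18−5 = 13
LF_Incubation = LS_Imaging = 13; LS_Incubation = 13−13 = 0
Slack_Data extraction = LS_Data extraction − ES_Data extraction = 22 − 18 = 4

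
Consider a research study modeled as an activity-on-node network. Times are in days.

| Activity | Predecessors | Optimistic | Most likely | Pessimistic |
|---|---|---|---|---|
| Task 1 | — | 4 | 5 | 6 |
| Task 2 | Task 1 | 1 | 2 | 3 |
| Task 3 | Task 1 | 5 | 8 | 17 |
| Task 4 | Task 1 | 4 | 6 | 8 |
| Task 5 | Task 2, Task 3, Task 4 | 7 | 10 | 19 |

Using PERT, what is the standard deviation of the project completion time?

2.85 days

te_Task 1 = (4 + 4·5 + 6)/6 = 30/6 = 5; σ²_Task 1 = ((6−4)/6)² = 0.111
te_Task 2 = (1 + 4·2 + 3)/6 = 12/6 = 2; σ²_Task 2 = ((3−1)/6)² = 0.111
te_Task 3 = (5 + 4·8 + 17)/6 = 54/6 = 9; σ²_Task 3 = ((17−5)/6)² = 4.000
te_Task 4 = (4 + 4·6 + 8)/6 = 36/6 = 6; σ²_Task 4 = ((8−4)/6)² = 0.444
te_Task 5 = (7 + 4·10 + 19)/6 = 66/6 = 11; σ²_Task 5 = ((19−7)/6)² = 4.000

Forward pass:
ES_Task 1 = 0; EF_Task 1 = 5
ES_Task 2 = 5; EF_Task 2 = 5+2 = 7
ES_Task 3 = 5; EF_Task 3 = 5+9 = 14
ES_Task 4 = 5; EF_Task 4 = 5+6 = 11
ES_Task 5 = max(EF_Task 2=7, EF_Task 3=14, EF_Task 4=11) = 14; EF_Task 5 = 14+11 = 25
Expected project duration μ = 25 days. Critical path: Task 1 → Task 3 → Task 5.

Variance along critical path = 0.111 + 4.000 + 4.000 = 8.111
σ = √8.111 = 2.848 days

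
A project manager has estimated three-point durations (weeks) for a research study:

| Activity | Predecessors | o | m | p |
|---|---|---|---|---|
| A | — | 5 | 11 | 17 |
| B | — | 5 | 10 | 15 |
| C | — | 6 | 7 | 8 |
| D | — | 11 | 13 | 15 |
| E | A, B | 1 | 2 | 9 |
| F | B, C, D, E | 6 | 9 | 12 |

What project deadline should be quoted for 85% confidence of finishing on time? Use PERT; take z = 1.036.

te_A = (5 + 4·11 + 17)/6 = 66/6 = 11; σ²_A = ((17−5)/6)² = 4.000
te_B = (5 + 4·10 + 15)/6 = 60/6 = 10; σ²_B = ((15−5)/6)² = 2.778
te_C = (6 + 4·7 + 8)/6 = 42/6 = 7; σ²_C = ((8−6)/6)² = 0.111
te_D = (11 + 4·13 + 15)/6 = 78/6 = 13; σ²_D = ((15−11)/6)² = 0.444
te_E = (1 + 4·2 + 9)/6 = 18/6 = 3; σ²_E = ((9−1)/6)² = 1.778
te_F = (6 + 4·9 + 12)/6 = 54/6 = 9; σ²_F = ((12−6)/6)² = 1.000

Forward pass:
ES_A = 0; EF_A = 11
ES_B = 0; EF_B = 10
ES_C = 0; EF_C = 7
ES_D = 0; EF_D = 13
ES_E = max(EF_A=11, EF_B=10) = 11; EF_E = 11+3 = 14
ES_F = max(EF_B=10, EF_C=7, EF_D=13, EF_E=14) = 14; EF_F = 14+9 = 23
Expected project duration μ = 23 weeks. Critical path: A → E → F.

Variance along critical path = 4.000 + 1.778 + 1.000 = 6.778; σ = 2.603 weeks.
D = μ + z·σ = 23 + 1.036·2.603 = 25.7 weeks

25.7 weeks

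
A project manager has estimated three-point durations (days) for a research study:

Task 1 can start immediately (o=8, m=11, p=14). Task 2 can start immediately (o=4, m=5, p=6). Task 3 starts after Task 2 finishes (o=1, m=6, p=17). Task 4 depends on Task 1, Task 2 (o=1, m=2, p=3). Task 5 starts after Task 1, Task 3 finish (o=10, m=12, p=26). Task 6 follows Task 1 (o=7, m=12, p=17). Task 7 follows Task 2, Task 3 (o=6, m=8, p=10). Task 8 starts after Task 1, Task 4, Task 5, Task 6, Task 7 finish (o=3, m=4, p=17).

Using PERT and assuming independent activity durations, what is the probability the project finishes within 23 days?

0.021

te_Task 1 = (8 + 4·11 + 14)/6 = 66/6 = 11; σ²_Task 1 = ((14−8)/6)² = 1.000
te_Task 2 = (4 + 4·5 + 6)/6 = 30/6 = 5; σ²_Task 2 = ((6−4)/6)² = 0.111
te_Task 3 = (1 + 4·6 + 17)/6 = 42/6 = 7; σ²_Task 3 = ((17−1)/6)² = 7.111
te_Task 4 = (1 + 4·2 + 3)/6 = 12/6 = 2; σ²_Task 4 = ((3−1)/6)² = 0.111
te_Task 5 = (10 + 4·12 + 26)/6 = 84/6 = 14; σ²_Task 5 = ((26−10)/6)² = 7.111
te_Task 6 = (7 + 4·12 + 17)/6 = 72/6 = 12; σ²_Task 6 = ((17−7)/6)² = 2.778
te_Task 7 = (6 + 4·8 + 10)/6 = 48/6 = 8; σ²_Task 7 = ((10−6)/6)² = 0.444
te_Task 8 = (3 + 4·4 + 17)/6 = 36/6 = 6; σ²_Task 8 = ((17−3)/6)² = 5.444

Forward pass:
ES_Task 1 = 0; EF_Task 1 = 11
ES_Task 2 = 0; EF_Task 2 = 5
ES_Task 3 = 5; EF_Task 3 = 5+7 = 12
ES_Task 4 = max(EF_Task 1=11, EF_Task 2=5) = 11; EF_Task 4 = 11+2 = 13
ES_Task 5 = max(EF_Task 1=11, EF_Task 3=12) = 12; EF_Task 5 = 12+14 = 26
ES_Task 6 = 11; EF_Task 6 = 11+12 = 23
ES_Task 7 = max(EF_Task 2=5, EF_Task 3=12) = 12; EF_Task 7 = 12+8 = 20
ES_Task 8 = max(EF_Task 1=11, EF_Task 4=13, EF_Task 5=26, EF_Task 6=23, EF_Task 7=20) = 26; EF_Task 8 = 26+6 = 32
Expected project duration μ = 32 days. Critical path: Task 2 → Task 3 → Task 5 → Task 8.

Variance along critical path = 0.111 + 7.111 + 7.111 + 5.444 = 19.778; σ = √19.778 = 4.447 days.
Z = (23 − 32) / 4.447 = -2.024
P(T ≤ 23) = Φ(-2.024) ≈ 0.021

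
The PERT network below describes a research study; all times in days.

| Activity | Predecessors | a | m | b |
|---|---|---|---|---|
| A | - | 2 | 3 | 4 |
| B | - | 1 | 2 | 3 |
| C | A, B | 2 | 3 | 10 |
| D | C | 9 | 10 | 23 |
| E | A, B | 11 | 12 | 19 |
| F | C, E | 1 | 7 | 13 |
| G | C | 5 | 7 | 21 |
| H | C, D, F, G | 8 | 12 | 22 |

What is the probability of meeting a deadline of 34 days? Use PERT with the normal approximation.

0.276

te_A = (2 + 4·3 + 4)/6 = 18/6 = 3; σ²_A = ((4−2)/6)² = 0.111
te_B = (1 + 4·2 + 3)/6 = 12/6 = 2; σ²_B = ((3−1)/6)² = 0.111
te_C = (2 + 4·3 + 10)/6 = 24/6 = 4; σ²_C = ((10−2)/6)² = 1.778
te_D = (9 + 4·10 + 23)/6 = 72/6 = 12; σ²_D = ((23−9)/6)² = 5.444
te_E = (11 + 4·12 + 19)/6 = 78/6 = 13; σ²_E = ((19−11)/6)² = 1.778
te_F = (1 + 4·7 + 13)/6 = 42/6 = 7; σ²_F = ((13−1)/6)² = 4.000
te_G = (5 + 4·7 + 21)/6 = 54/6 = 9; σ²_G = ((21−5)/6)² = 7.111
te_H = (8 + 4·12 + 22)/6 = 78/6 = 13; σ²_H = ((22−8)/6)² = 5.444

Forward pass:
ES_A = 0; EF_A = 3
ES_B = 0; EF_B = 2
ES_C = max(EF_A=3, EF_B=2) = 3; EF_C = 3+4 = 7
ES_D = 7; EF_D = 7+12 = 19
ES_E = max(EF_A=3, EF_B=2) = 3; EF_E = 3+13 = 16
ES_F = max(EF_C=7, EF_E=16) = 16; EF_F = 16+7 = 23
ES_G = 7; EF_G = 7+9 = 16
ES_H = max(EF_C=7, EF_D=19, EF_F=23, EF_G=16) = 23; EF_H = 23+13 = 36
Expected project duration μ = 36 days. Critical path: A → E → F → H.

Variance along critical path = 0.111 + 1.778 + 4.000 + 5.444 = 11.333; σ = √11.333 = 3.367 days.
Z = (34 − 36) / 3.367 = -0.594
P(T ≤ 34) = Φ(-0.594) ≈ 0.276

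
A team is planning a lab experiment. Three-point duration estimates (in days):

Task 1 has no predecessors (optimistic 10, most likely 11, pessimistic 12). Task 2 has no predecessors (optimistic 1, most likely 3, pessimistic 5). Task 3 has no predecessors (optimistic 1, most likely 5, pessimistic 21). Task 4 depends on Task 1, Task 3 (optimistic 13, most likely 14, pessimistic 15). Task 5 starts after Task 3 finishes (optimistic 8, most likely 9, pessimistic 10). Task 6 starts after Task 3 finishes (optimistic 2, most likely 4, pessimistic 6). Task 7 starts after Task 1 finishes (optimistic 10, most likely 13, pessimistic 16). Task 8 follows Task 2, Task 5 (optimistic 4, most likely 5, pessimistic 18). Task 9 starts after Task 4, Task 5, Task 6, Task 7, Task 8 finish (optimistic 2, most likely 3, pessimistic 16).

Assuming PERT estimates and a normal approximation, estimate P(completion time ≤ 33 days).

te_Task 1 = (10 + 4·11 + 12)/6 = 66/6 = 11; σ²_Task 1 = ((12−10)/6)² = 0.111
te_Task 2 = (1 + 4·3 + 5)/6 = 18/6 = 3; σ²_Task 2 = ((5−1)/6)² = 0.444
te_Task 3 = (1 + 4·5 + 21)/6 = 42/6 = 7; σ²_Task 3 = ((21−1)/6)² = 11.111
te_Task 4 = (13 + 4·14 + 15)/6 = 84/6 = 14; σ²_Task 4 = ((15−13)/6)² = 0.111
te_Task 5 = (8 + 4·9 + 10)/6 = 54/6 = 9; σ²_Task 5 = ((10−8)/6)² = 0.111
te_Task 6 = (2 + 4·4 + 6)/6 = 24/6 = 4; σ²_Task 6 = ((6−2)/6)² = 0.444
te_Task 7 = (10 + 4·13 + 16)/6 = 78/6 = 13; σ²_Task 7 = ((16−10)/6)² = 1.000
te_Task 8 = (4 + 4·5 + 18)/6 = 42/6 = 7; σ²_Task 8 = ((18−4)/6)² = 5.444
te_Task 9 = (2 + 4·3 + 16)/6 = 30/6 = 5; σ²_Task 9 = ((16−2)/6)² = 5.444

Forward pass:
ES_Task 1 = 0; EF_Task 1 = 11
ES_Task 2 = 0; EF_Task 2 = 3
ES_Task 3 = 0; EF_Task 3 = 7
ES_Task 4 = max(EF_Task 1=11, EF_Task 3=7) = 11; EF_Task 4 = 11+14 = 25
ES_Task 5 = 7; EF_Task 5 = 7+9 = 16
ES_Task 6 = 7; EF_Task 6 = 7+4 = 11
ES_Task 7 = 11; EF_Task 7 = 11+13 = 24
ES_Task 8 = max(EF_Task 2=3, EF_Task 5=16) = 16; EF_Task 8 = 16+7 = 23
ES_Task 9 = max(EF_Task 4=25, EF_Task 5=16, EF_Task 6=11, EF_Task 7=24, EF_Task 8=23) = 25; EF_Task 9 = 25+5 = 30
Expected project duration μ = 30 days. Critical path: Task 1 → Task 4 → Task 9.

Variance along critical path = 0.111 + 0.111 + 5.444 = 5.667; σ = √5.667 = 2.380 days.
Z = (33 − 30) / 2.380 = 1.260
P(T ≤ 33) = Φ(1.260) ≈ 0.896

0.896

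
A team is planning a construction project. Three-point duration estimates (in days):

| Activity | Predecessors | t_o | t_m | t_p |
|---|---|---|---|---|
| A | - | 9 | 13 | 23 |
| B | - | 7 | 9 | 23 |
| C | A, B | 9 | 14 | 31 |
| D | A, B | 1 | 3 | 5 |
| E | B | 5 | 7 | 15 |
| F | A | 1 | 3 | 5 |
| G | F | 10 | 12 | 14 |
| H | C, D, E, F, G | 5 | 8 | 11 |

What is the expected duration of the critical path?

te_A = (9 + 4·13 + 23)/6 = 84/6 = 14
te_B = (7 + 4·9 + 23)/6 = 66/6 = 11
te_C = (9 + 4·14 + 31)/6 = 96/6 = 16
te_D = (1 + 4·3 + 5)/6 = 18/6 = 3
te_E = (5 + 4·7 + 15)/6 = 48/6 = 8
te_F = (1 + 4·3 + 5)/6 = 18/6 = 3
te_G = (10 + 4·12 + 14)/6 = 72/6 = 12
te_H = (5 + 4·8 + 11)/6 = 48/6 = 8

Forward pass:
ES_A = 0; EF_A = 14
ES_B = 0; EF_B = 11
ES_C = max(EF_A=14, EF_B=11) = 14; EF_C = 14+16 = 30
ES_D = max(EF_A=14, EF_B=11) = 14; EF_D = 14+3 = 17
ES_E = 11; EF_E = 11+8 = 19
ES_F = 14; EF_F = 14+3 = 17
ES_G = 17; EF_G = 17+12 = 29
ES_H = max(EF_C=30, EF_D=17, EF_E=19, EF_F=17, EF_G=29) = 30; EF_H = 30+8 = 38
Expected project duration μ = 38 days. Critical path: A → C → H.

38 days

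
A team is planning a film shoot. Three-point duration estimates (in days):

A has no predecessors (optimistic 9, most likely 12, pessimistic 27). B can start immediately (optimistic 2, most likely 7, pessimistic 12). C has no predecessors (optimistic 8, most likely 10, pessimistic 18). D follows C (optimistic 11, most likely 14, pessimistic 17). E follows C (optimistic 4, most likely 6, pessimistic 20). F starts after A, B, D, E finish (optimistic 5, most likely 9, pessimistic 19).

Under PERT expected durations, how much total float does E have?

6 days

te_A = (9 + 4·12 + 27)/6 = 84/6 = 14
te_B = (2 + 4·7 + 12)/6 = 42/6 = 7
te_C = (8 + 4·10 + 18)/6 = 66/6 = 11
te_D = (11 + 4·14 + 17)/6 = 84/6 = 14
te_E = (4 + 4·6 + 20)/6 = 48/6 = 8
te_F = (5 + 4·9 + 19)/6 = 60/6 = 10

Forward pass:
ES_A = 0; EF_A = 14
ES_B = 0; EF_B = 7
ES_C = 0; EF_C = 11
ES_D = 11; EF_D = 11+14 = 25
ES_E = 11; EF_E = 11+8 = 19
ES_F = max(EF_A=14, EF_B=7, EF_D=25, EF_E=19) = 25; EF_F = 25+10 = 35
Expected project duration μ = 35 days. Critical path: C → D → F.

Backward pass:
LF_F = 35; LS_F = 35−10 = 25
LF_E = LS_F = 25; LS_E = 25−8 = 17
LF_D = LS_F = 25; LS_D = 25−14 = 11
LF_C = min(LS_D=11, LS_E=17) = 11; LS_C = 11−11 = 0
LF_B = LS_F = 25; LS_B = 25−7 = 18
LF_A = LS_F = 25; LS_A = 25−14 = 11
Slack_E = LS_E − ES_E = 17 − 11 = 6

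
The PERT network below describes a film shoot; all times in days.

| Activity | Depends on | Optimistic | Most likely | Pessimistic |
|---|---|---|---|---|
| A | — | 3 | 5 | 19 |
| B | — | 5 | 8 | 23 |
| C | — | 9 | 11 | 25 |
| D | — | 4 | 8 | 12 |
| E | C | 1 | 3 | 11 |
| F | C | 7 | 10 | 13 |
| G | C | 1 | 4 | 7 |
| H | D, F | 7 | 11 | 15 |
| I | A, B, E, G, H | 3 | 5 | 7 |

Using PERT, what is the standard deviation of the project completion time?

te_A = (3 + 4·5 + 19)/6 = 42/6 = 7; σ²_A = ((19−3)/6)² = 7.111
te_B = (5 + 4·8 + 23)/6 = 60/6 = 10; σ²_B = ((23−5)/6)² = 9.000
te_C = (9 + 4·11 + 25)/6 = 78/6 = 13; σ²_C = ((25−9)/6)² = 7.111
te_D = (4 + 4·8 + 12)/6 = 48/6 = 8; σ²_D = ((12−4)/6)² = 1.778
te_E = (1 + 4·3 + 11)/6 = 24/6 = 4; σ²_E = ((11−1)/6)² = 2.778
te_F = (7 + 4·10 + 13)/6 = 60/6 = 10; σ²_F = ((13−7)/6)² = 1.000
te_G = (1 + 4·4 + 7)/6 = 24/6 = 4; σ²_G = ((7−1)/6)² = 1.000
te_H = (7 + 4·11 + 15)/6 = 66/6 = 11; σ²_H = ((15−7)/6)² = 1.778
te_I = (3 + 4·5 + 7)/6 = 30/6 = 5; σ²_I = ((7−3)/6)² = 0.444

Forward pass:
ES_A = 0; EF_A = 7
ES_B = 0; EF_B = 10
ES_C = 0; EF_C = 13
ES_D = 0; EF_D = 8
ES_E = 13; EF_E = 13+4 = 17
ES_F = 13; EF_F = 13+10 = 23
ES_G = 13; EF_G = 13+4 = 17
ES_H = max(EF_D=8, EF_F=23) = 23; EF_H = 23+11 = 34
ES_I = max(EF_A=7, EF_B=10, EF_E=17, EF_G=17, EF_H=34) = 34; EF_I = 34+5 = 39
Expected project duration μ = 39 days. Critical path: C → F → H → I.

Variance along critical path = 7.111 + 1.000 + 1.778 + 0.444 = 10.333
σ = √10.333 = 3.215 days

3.21 days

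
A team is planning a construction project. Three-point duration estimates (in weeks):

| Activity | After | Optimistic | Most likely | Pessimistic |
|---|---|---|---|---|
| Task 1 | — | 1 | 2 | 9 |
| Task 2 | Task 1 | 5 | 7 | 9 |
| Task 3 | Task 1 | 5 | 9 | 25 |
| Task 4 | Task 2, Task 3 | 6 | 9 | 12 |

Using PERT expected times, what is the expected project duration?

te_Task 1 = (1 + 4·2 + 9)/6 = 18/6 = 3
te_Task 2 = (5 + 4·7 + 9)/6 = 42/6 = 7
te_Task 3 = (5 + 4·9 + 25)/6 = 66/6 = 11
te_Task 4 = (6 + 4·9 + 12)/6 = 54/6 = 9

Forward pass:
ES_Task 1 = 0; EF_Task 1 = 3
ES_Task 2 = 3; EF_Task 2 = 3+7 = 10
ES_Task 3 = 3; EF_Task 3 = 3+11 = 14
ES_Task 4 = max(EF_Task 2=10, EF_Task 3=14) = 14; EF_Task 4 = 14+9 = 23
Expected project duration μ = 23 weeks. Critical path: Task 1 → Task 3 → Task 4.

23 weeks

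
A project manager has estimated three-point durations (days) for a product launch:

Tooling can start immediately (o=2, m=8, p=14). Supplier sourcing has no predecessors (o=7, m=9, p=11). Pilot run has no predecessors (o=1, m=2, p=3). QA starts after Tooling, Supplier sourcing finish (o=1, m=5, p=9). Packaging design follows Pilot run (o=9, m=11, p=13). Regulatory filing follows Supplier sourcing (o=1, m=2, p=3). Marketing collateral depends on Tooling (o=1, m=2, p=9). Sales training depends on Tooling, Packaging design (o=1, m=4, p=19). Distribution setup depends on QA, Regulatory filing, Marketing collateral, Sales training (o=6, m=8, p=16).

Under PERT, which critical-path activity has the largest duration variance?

Sales training

te_Tooling = (2 + 4·8 + 14)/6 = 48/6 = 8; σ²_Tooling = ((14−2)/6)² = 4.000
te_Supplier sourcing = (7 + 4·9 + 11)/6 = 54/6 = 9; σ²_Supplier sourcing = ((11−7)/6)² = 0.444
te_Pilot run = (1 + 4·2 + 3)/6 = 12/6 = 2; σ²_Pilot run = ((3−1)/6)² = 0.111
te_QA = (1 + 4·5 + 9)/6 = 30/6 = 5; σ²_QA = ((9−1)/6)² = 1.778
te_Packaging design = (9 + 4·11 + 13)/6 = 66/6 = 11; σ²_Packaging design = ((13−9)/6)² = 0.444
te_Regulatory filing = (1 + 4·2 + 3)/6 = 12/6 = 2; σ²_Regulatory filing = ((3−1)/6)² = 0.111
te_Marketing collateral = (1 + 4·2 + 9)/6 = 18/6 = 3; σ²_Marketing collateral = ((9−1)/6)² = 1.778
te_Sales training = (1 + 4·4 + 19)/6 = 36/6 = 6; σ²_Sales training = ((19−1)/6)² = 9.000
te_Distribution setup = (6 + 4·8 + 16)/6 = 54/6 = 9; σ²_Distribution setup = ((16−6)/6)² = 2.778

Forward pass:
ES_Tooling = 0; EF_Tooling = 8
ES_Supplier sourcing = 0; EF_Supplier sourcing = 9
ES_Pilot run = 0; EF_Pilot run = 2
ES_QA = max(EF_Tooling=8, EF_Supplier sourcing=9) = 9; EF_QA = 9+5 = 14
ES_Packaging design = 2; EF_Packaging design = 2+11 = 13
ES_Regulatory filing = 9; EF_Regulatory filing = 9+2 = 11
ES_Marketing collateral = 8; EF_Marketing collateral = 8+3 = 11
ES_Sales training = max(EF_Tooling=8, EF_Packaging design=13) = 13; EF_Sales training = 13+6 = 19
ES_Distribution setup = max(EF_QA=14, EF_Regulatory filing=11, EF_Marketing collateral=11, EF_Sales training=19) = 19; EF_Distribution setup = 19+9 = 28
Expected project duration μ = 28 days. Critical path: Pilot run → Packaging design → Sales training → Distribution setup.

Variances on critical path: σ²_Pilot run=0.111, σ²_Packaging design=0.444, σ²_Sales training=9.000, σ²_Distribution setup=2.778.
Largest is σ²_Sales training = 9.000.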